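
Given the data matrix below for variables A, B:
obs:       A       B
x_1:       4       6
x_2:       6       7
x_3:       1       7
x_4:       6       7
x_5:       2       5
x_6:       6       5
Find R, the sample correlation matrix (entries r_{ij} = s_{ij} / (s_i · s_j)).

Step 1 — column means:
  mean(A) = (4 + 6 + 1 + 6 + 2 + 6) / 6 = 25/6 = 4.1667
  mean(B) = (6 + 7 + 7 + 7 + 5 + 5) / 6 = 37/6 = 6.1667

Step 2 — sample variances and covariances s[i,j] = (1/(n-1)) · Σ_k (x_{k,i} - mean_i) · (x_{k,j} - mean_j), with n-1 = 5:
  s[A,A] = ((-0.1667)·(-0.1667) + (1.8333)·(1.8333) + (-3.1667)·(-3.1667) + (1.8333)·(1.8333) + (-2.1667)·(-2.1667) + (1.8333)·(1.8333)) / 5 = 24.8333/5 = 4.9667
  s[A,B] = ((-0.1667)·(-0.1667) + (1.8333)·(0.8333) + (-3.1667)·(0.8333) + (1.8333)·(0.8333) + (-2.1667)·(-1.1667) + (1.8333)·(-1.1667)) / 5 = 0.8333/5 = 0.1667
  s[B,B] = ((-0.1667)·(-0.1667) + (0.8333)·(0.8333) + (0.8333)·(0.8333) + (0.8333)·(0.8333) + (-1.1667)·(-1.1667) + (-1.1667)·(-1.1667)) / 5 = 4.8333/5 = 0.9667
  Sample standard deviations s_i = √(s[i,i]):
  s(A) = √(4.9667) = 2.2286
  s(B) = √(0.9667) = 0.9832

Step 3 — r_{ij} = s_{ij} / (s_i · s_j):
  r[A,A] = 1 (diagonal).
  r[A,B] = 0.1667 / (2.2286 · 0.9832) = 0.1667 / 2.1911 = 0.0761
  r[B,B] = 1 (diagonal).

R is symmetric with unit diagonal. Assembling:

R = [[1, 0.0761],
 [0.0761, 1]]


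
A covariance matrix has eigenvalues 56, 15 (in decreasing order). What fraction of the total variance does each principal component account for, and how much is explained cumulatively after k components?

Step 1 — total variance = trace(Sigma) = Σ λ_i = 56 + 15 = 71.

Step 2 — fraction explained by component i = λ_i / Σ λ:
  PC1: 56/71 = 0.7887
  PC2: 15/71 = 0.2113

Step 3 — cumulative fraction after k components = (λ_1 + ... + λ_k) / Σ λ:
  k = 1: 56/71 = 0.7887
  k = 2: (56 + 15)/71 = 71/71 = 1

Summary (fraction, with percent):

explained: PC1 0.7887 (78.87%), PC2 0.2113 (21.13%);  cumulative: 0.7887, 1


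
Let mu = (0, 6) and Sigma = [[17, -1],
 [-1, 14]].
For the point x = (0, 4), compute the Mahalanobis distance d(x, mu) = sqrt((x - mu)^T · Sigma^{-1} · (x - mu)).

Step 1 — centre the observation: (x - mu) = (0, -2).

Step 2 — invert Sigma. det(Sigma) = 17·14 - (-1)² = 237.
  Sigma^{-1} = (1/det) · [[d, -b], [-b, a]] = [[0.0591, 0.0042],
 [0.0042, 0.0717]].

Step 3 — form the quadratic (x - mu)^T · Sigma^{-1} · (x - mu):
  Sigma^{-1} · (x - mu) = (-0.0084, -0.1435).
  (x - mu)^T · [Sigma^{-1} · (x - mu)] = (0)·(-0.0084) + (-2)·(-0.1435) = 0.2869.

Step 4 — take square root: d = √(0.2869) ≈ 0.5356.

d(x, mu) = √(0.2869) ≈ 0.5356


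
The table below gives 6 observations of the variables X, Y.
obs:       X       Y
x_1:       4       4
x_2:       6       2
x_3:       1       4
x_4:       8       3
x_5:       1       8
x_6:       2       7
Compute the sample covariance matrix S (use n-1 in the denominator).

Step 1 — column means:
  mean(X) = (4 + 6 + 1 + 8 + 1 + 2) / 6 = 22/6 = 3.6667
  mean(Y) = (4 + 2 + 4 + 3 + 8 + 7) / 6 = 28/6 = 4.6667

Step 2 — sample covariance S[i,j] = (1/(n-1)) · Σ_k (x_{k,i} - mean_i) · (x_{k,j} - mean_j), with n-1 = 5.
  S[X,X] = ((0.3333)·(0.3333) + (2.3333)·(2.3333) + (-2.6667)·(-2.6667) + (4.3333)·(4.3333) + (-2.6667)·(-2.6667) + (-1.6667)·(-1.6667)) / 5 = 41.3333/5 = 8.2667
  S[X,Y] = ((0.3333)·(-0.6667) + (2.3333)·(-2.6667) + (-2.6667)·(-0.6667) + (4.3333)·(-1.6667) + (-2.6667)·(3.3333) + (-1.6667)·(2.3333)) / 5 = -24.6667/5 = -4.9333
  S[Y,Y] = ((-0.6667)·(-0.6667) + (-2.6667)·(-2.6667) + (-0.6667)·(-0.6667) + (-1.6667)·(-1.6667) + (3.3333)·(3.3333) + (2.3333)·(2.3333)) / 5 = 27.3333/5 = 5.4667

S is symmetric (S[j,i] = S[i,j]). Assembling:

S = [[8.2667, -4.9333],
 [-4.9333, 5.4667]]


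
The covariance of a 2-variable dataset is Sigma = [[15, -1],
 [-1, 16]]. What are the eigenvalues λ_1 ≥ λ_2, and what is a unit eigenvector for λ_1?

Step 1 — characteristic polynomial of 2×2 Sigma:
  det(Sigma - λI) = λ² - trace · λ + det = 0.
  trace = 15 + 16 = 31, det = 15·16 - (-1)² = 239.
Step 2 — discriminant:
  Δ = trace² - 4·det = 961 - 956 = 5.
Step 3 — eigenvalues:
  λ = (trace ± √Δ)/2 = (31 ± 2.2361)/2,
  λ_1 = 16.618,  λ_2 = 14.382.

Step 4 — unit eigenvector for λ_1: solve (Sigma - λ_1 I)v = 0. First row:
  (15 - 16.618)·v_x + (-1)·v_y = 0, i.e. (-1.618)·v_x + (-1)·v_y = 0,
  so v ∝ (b, λ_1 - a) = (-1, 1.618); multiply by -1 so the first entry is positive: u = (1, -1.618).
  ||u|| = √((1)² + (-1.618)²) = √(3.618) ≈ 1.9021,
  v_1 = u/||u|| ≈ (0.5257, -0.8507) (||v_1|| = 1).

λ_1 = 16.618,  λ_2 = 14.382;  v_1 ≈ (0.5257, -0.8507)


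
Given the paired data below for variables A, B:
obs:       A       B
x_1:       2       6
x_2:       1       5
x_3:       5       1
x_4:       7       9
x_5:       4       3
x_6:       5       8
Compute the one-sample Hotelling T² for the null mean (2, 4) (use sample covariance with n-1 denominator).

Step 1 — sample mean vector:
  mean(A) = (2 + 1 + 5 + 7 + 4 + 5) / 6 = 24/6 = 4
  mean(B) = (6 + 5 + 1 + 9 + 3 + 8) / 6 = 32/6 = 5.3333
  x̄ = (4, 5.3333),  deviation x̄ - mu_0 = (4, 5.3333) - (2, 4) = (2, 1.3333).

Step 2 — sample covariance matrix, S[i,j] = (1/(n-1)) · Σ_k (x_{k,i} - mean_i) · (x_{k,j} - mean_j), divisor n-1 = 5:
  S[A,A] = ((-2)·(-2) + (-3)·(-3) + (1)·(1) + (3)·(3) + (0)·(0) + (1)·(1)) / 5 = 24/5 = 4.8
  S[A,B] = ((-2)·(0.6667) + (-3)·(-0.3333) + (1)·(-4.3333) + (3)·(3.6667) + (0)·(-2.3333) + (1)·(2.6667)) / 5 = 9/5 = 1.8
  S[B,B] = ((0.6667)·(0.6667) + (-0.3333)·(-0.3333) + (-4.3333)·(-4.3333) + (3.6667)·(3.6667) + (-2.3333)·(-2.3333) + (2.6667)·(2.6667)) / 5 = 45.3333/5 = 9.0667
  S = [[4.8, 1.8],
 [1.8, 9.0667]].

Step 3 — invert S. det(S) = 4.8·9.0667 - (1.8)² = 40.28.
  S^{-1} = (1/det) · [[d, -b], [-b, a]] = [[0.2251, -0.0447],
 [-0.0447, 0.1192]].

Step 4 — quadratic form (x̄ - mu_0)^T · S^{-1} · (x̄ - mu_0):
  S^{-1} · (x̄ - mu_0) = (0.3906, 0.0695),
  (x̄ - mu_0)^T · [...] = (2)·(0.3906) + (1.3333)·(0.0695) = 0.8739.

Step 5 — scale by n: T² = 6 · 0.8739 = 5.2433.

T² ≈ 5.2433


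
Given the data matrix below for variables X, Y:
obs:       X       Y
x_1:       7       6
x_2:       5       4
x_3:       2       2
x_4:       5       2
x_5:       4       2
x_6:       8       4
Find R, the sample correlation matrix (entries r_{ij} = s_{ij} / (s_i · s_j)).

Step 1 — column means:
  mean(X) = (7 + 5 + 2 + 5 + 4 + 8) / 6 = 31/6 = 5.1667
  mean(Y) = (6 + 4 + 2 + 2 + 2 + 4) / 6 = 20/6 = 3.3333

Step 2 — sample variances and covariances s[i,j] = (1/(n-1)) · Σ_k (x_{k,i} - mean_i) · (x_{k,j} - mean_j), with n-1 = 5:
  s[X,X] = ((1.8333)·(1.8333) + (-0.1667)·(-0.1667) + (-3.1667)·(-3.1667) + (-0.1667)·(-0.1667) + (-1.1667)·(-1.1667) + (2.8333)·(2.8333)) / 5 = 22.8333/5 = 4.5667
  s[X,Y] = ((1.8333)·(2.6667) + (-0.1667)·(0.6667) + (-3.1667)·(-1.3333) + (-0.1667)·(-1.3333) + (-1.1667)·(-1.3333) + (2.8333)·(0.6667)) / 5 = 12.6667/5 = 2.5333
  s[Y,Y] = ((2.6667)·(2.6667) + (0.6667)·(0.6667) + (-1.3333)·(-1.3333) + (-1.3333)·(-1.3333) + (-1.3333)·(-1.3333) + (0.6667)·(0.6667)) / 5 = 13.3333/5 = 2.6667
  Sample standard deviations s_i = √(s[i,i]):
  s(X) = √(4.5667) = 2.137
  s(Y) = √(2.6667) = 1.633

Step 3 — r_{ij} = s_{ij} / (s_i · s_j):
  r[X,X] = 1 (diagonal).
  r[X,Y] = 2.5333 / (2.137 · 1.633) = 2.5333 / 3.4897 = 0.726
  r[Y,Y] = 1 (diagonal).

R is symmetric with unit diagonal. Assembling:

R = [[1, 0.726],
 [0.726, 1]]


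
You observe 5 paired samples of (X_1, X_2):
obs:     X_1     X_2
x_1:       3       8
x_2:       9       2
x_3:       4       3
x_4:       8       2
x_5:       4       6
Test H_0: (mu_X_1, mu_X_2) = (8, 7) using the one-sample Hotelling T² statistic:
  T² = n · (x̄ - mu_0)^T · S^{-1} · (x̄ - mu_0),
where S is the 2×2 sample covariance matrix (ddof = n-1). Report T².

Step 1 — sample mean vector:
  mean(X_1) = (3 + 9 + 4 + 8 + 4) / 5 = 28/5 = 5.6
  mean(X_2) = (8 + 2 + 3 + 2 + 6) / 5 = 21/5 = 4.2
  x̄ = (5.6, 4.2),  deviation x̄ - mu_0 = (5.6, 4.2) - (8, 7) = (-2.4, -2.8).

Step 2 — sample covariance matrix, S[i,j] = (1/(n-1)) · Σ_k (x_{k,i} - mean_i) · (x_{k,j} - mean_j), divisor n-1 = 4:
  S[X_1,X_1] = ((-2.6)·(-2.6) + (3.4)·(3.4) + (-1.6)·(-1.6) + (2.4)·(2.4) + (-1.6)·(-1.6)) / 4 = 29.2/4 = 7.3
  S[X_1,X_2] = ((-2.6)·(3.8) + (3.4)·(-2.2) + (-1.6)·(-1.2) + (2.4)·(-2.2) + (-1.6)·(1.8)) / 4 = -23.6/4 = -5.9
  S[X_2,X_2] = ((3.8)·(3.8) + (-2.2)·(-2.2) + (-1.2)·(-1.2) + (-2.2)·(-2.2) + (1.8)·(1.8)) / 4 = 28.8/4 = 7.2
  S = [[7.3, -5.9],
 [-5.9, 7.2]].

Step 3 — invert S. det(S) = 7.3·7.2 - (-5.9)² = 17.75.
  S^{-1} = (1/det) · [[d, -b], [-b, a]] = [[0.4056, 0.3324],
 [0.3324, 0.4113]].

Step 4 — quadratic form (x̄ - mu_0)^T · S^{-1} · (x̄ - mu_0):
  S^{-1} · (x̄ - mu_0) = (-1.9042, -1.9493),
  (x̄ - mu_0)^T · [...] = (-2.4)·(-1.9042) + (-2.8)·(-1.9493) = 10.0282.

Step 5 — scale by n: T² = 5 · 10.0282 = 50.1408.

T² ≈ 50.1408


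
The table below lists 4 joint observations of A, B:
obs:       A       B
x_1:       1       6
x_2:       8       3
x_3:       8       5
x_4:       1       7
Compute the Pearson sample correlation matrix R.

Step 1 — column means:
  mean(A) = (1 + 8 + 8 + 1) / 4 = 18/4 = 4.5
  mean(B) = (6 + 3 + 5 + 7) / 4 = 21/4 = 5.25

Step 2 — sample variances and covariances s[i,j] = (1/(n-1)) · Σ_k (x_{k,i} - mean_i) · (x_{k,j} - mean_j), with n-1 = 3:
  s[A,A] = ((-3.5)·(-3.5) + (3.5)·(3.5) + (3.5)·(3.5) + (-3.5)·(-3.5)) / 3 = 49/3 = 16.3333
  s[A,B] = ((-3.5)·(0.75) + (3.5)·(-2.25) + (3.5)·(-0.25) + (-3.5)·(1.75)) / 3 = -17.5/3 = -5.8333
  s[B,B] = ((0.75)·(0.75) + (-2.25)·(-2.25) + (-0.25)·(-0.25) + (1.75)·(1.75)) / 3 = 8.75/3 = 2.9167
  Sample standard deviations s_i = √(s[i,i]):
  s(A) = √(16.3333) = 4.0415
  s(B) = √(2.9167) = 1.7078

Step 3 — r_{ij} = s_{ij} / (s_i · s_j):
  r[A,A] = 1 (diagonal).
  r[A,B] = -5.8333 / (4.0415 · 1.7078) = -5.8333 / 6.9021 = -0.8452
  r[B,B] = 1 (diagonal).

R is symmetric with unit diagonal. Assembling:

R = [[1, -0.8452],
 [-0.8452, 1]]


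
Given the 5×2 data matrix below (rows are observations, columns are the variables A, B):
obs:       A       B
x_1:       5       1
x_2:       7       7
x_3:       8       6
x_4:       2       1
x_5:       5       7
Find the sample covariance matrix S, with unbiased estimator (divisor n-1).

Step 1 — column means:
  mean(A) = (5 + 7 + 8 + 2 + 5) / 5 = 27/5 = 5.4
  mean(B) = (1 + 7 + 6 + 1 + 7) / 5 = 22/5 = 4.4

Step 2 — sample covariance S[i,j] = (1/(n-1)) · Σ_k (x_{k,i} - mean_i) · (x_{k,j} - mean_j), with n-1 = 4.
  S[A,A] = ((-0.4)·(-0.4) + (1.6)·(1.6) + (2.6)·(2.6) + (-3.4)·(-3.4) + (-0.4)·(-0.4)) / 4 = 21.2/4 = 5.3
  S[A,B] = ((-0.4)·(-3.4) + (1.6)·(2.6) + (2.6)·(1.6) + (-3.4)·(-3.4) + (-0.4)·(2.6)) / 4 = 20.2/4 = 5.05
  S[B,B] = ((-3.4)·(-3.4) + (2.6)·(2.6) + (1.6)·(1.6) + (-3.4)·(-3.4) + (2.6)·(2.6)) / 4 = 39.2/4 = 9.8

S is symmetric (S[j,i] = S[i,j]). Assembling:

S = [[5.3, 5.05],
 [5.05, 9.8]]


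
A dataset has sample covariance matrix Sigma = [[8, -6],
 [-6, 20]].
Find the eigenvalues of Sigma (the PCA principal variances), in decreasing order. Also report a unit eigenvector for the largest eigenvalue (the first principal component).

Step 1 — characteristic polynomial of 2×2 Sigma:
  det(Sigma - λI) = λ² - trace · λ + det = 0.
  trace = 8 + 20 = 28, det = 8·20 - (-6)² = 124.
Step 2 — discriminant:
  Δ = trace² - 4·det = 784 - 496 = 288.
Step 3 — eigenvalues:
  λ = (trace ± √Δ)/2 = (28 ± 16.9706)/2,
  λ_1 = 22.4853,  λ_2 = 5.5147.

Step 4 — unit eigenvector for λ_1: solve (Sigma - λ_1 I)v = 0. First row:
  (8 - 22.4853)·v_x + (-6)·v_y = 0, i.e. (-14.4853)·v_x + (-6)·v_y = 0,
  so v ∝ (b, λ_1 - a) = (-6, 14.4853); multiply by -1 so the first entry is positive: u = (6, -14.4853).
  ||u|| = √((6)² + (-14.4853)²) = √(245.8234) ≈ 15.6788,
  v_1 = u/||u|| ≈ (0.3827, -0.9239) (||v_1|| = 1).

λ_1 = 22.4853,  λ_2 = 5.5147;  v_1 ≈ (0.3827, -0.9239)


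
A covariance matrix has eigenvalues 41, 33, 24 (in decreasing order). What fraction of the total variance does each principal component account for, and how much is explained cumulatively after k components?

Step 1 — total variance = trace(Sigma) = Σ λ_i = 41 + 33 + 24 = 98.

Step 2 — fraction explained by component i = λ_i / Σ λ:
  PC1: 41/98 = 0.4184
  PC2: 33/98 = 0.3367
  PC3: 24/98 = 0.2449

Step 3 — cumulative fraction after k components = (λ_1 + ... + λ_k) / Σ λ:
  k = 1: 41/98 = 0.4184
  k = 2: (41 + 33)/98 = 74/98 = 0.7551
  k = 3: (41 + 33 + 24)/98 = 98/98 = 1

Summary (fraction, with percent):

explained: PC1 0.4184 (41.84%), PC2 0.3367 (33.67%), PC3 0.2449 (24.49%);  cumulative: 0.4184, 0.7551, 1


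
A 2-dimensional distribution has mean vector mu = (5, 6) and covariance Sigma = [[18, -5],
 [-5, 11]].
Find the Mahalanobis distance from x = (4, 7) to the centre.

Step 1 — centre the observation: (x - mu) = (-1, 1).

Step 2 — invert Sigma. det(Sigma) = 18·11 - (-5)² = 173.
  Sigma^{-1} = (1/det) · [[d, -b], [-b, a]] = [[0.0636, 0.0289],
 [0.0289, 0.104]].

Step 3 — form the quadratic (x - mu)^T · Sigma^{-1} · (x - mu):
  Sigma^{-1} · (x - mu) = (-0.0347, 0.0751).
  (x - mu)^T · [Sigma^{-1} · (x - mu)] = (-1)·(-0.0347) + (1)·(0.0751) = 0.1098.

Step 4 — take square root: d = √(0.1098) ≈ 0.3314.

d(x, mu) = √(0.1098) ≈ 0.3314


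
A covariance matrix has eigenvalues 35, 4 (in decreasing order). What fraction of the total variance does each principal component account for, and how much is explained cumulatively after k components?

Step 1 — total variance = trace(Sigma) = Σ λ_i = 35 + 4 = 39.

Step 2 — fraction explained by component i = λ_i / Σ λ:
  PC1: 35/39 = 0.8974
  PC2: 4/39 = 0.1026

Step 3 — cumulative fraction after k components = (λ_1 + ... + λ_k) / Σ λ:
  k = 1: 35/39 = 0.8974
  k = 2: (35 + 4)/39 = 39/39 = 1

Summary (fraction, with percent):

explained: PC1 0.8974 (89.74%), PC2 0.1026 (10.26%);  cumulative: 0.8974, 1


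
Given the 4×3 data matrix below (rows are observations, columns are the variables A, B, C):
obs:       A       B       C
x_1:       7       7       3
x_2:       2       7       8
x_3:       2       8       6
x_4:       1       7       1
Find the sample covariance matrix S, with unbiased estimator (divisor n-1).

Step 1 — column means:
  mean(A) = (7 + 2 + 2 + 1) / 4 = 12/4 = 3
  mean(B) = (7 + 7 + 8 + 7) / 4 = 29/4 = 7.25
  mean(C) = (3 + 8 + 6 + 1) / 4 = 18/4 = 4.5

Step 2 — sample covariance S[i,j] = (1/(n-1)) · Σ_k (x_{k,i} - mean_i) · (x_{k,j} - mean_j), with n-1 = 3.
  S[A,A] = ((4)·(4) + (-1)·(-1) + (-1)·(-1) + (-2)·(-2)) / 3 = 22/3 = 7.3333
  S[A,B] = ((4)·(-0.25) + (-1)·(-0.25) + (-1)·(0.75) + (-2)·(-0.25)) / 3 = -1/3 = -0.3333
  S[A,C] = ((4)·(-1.5) + (-1)·(3.5) + (-1)·(1.5) + (-2)·(-3.5)) / 3 = -4/3 = -1.3333
  S[B,B] = ((-0.25)·(-0.25) + (-0.25)·(-0.25) + (0.75)·(0.75) + (-0.25)·(-0.25)) / 3 = 0.75/3 = 0.25
  S[B,C] = ((-0.25)·(-1.5) + (-0.25)·(3.5) + (0.75)·(1.5) + (-0.25)·(-3.5)) / 3 = 1.5/3 = 0.5
  S[C,C] = ((-1.5)·(-1.5) + (3.5)·(3.5) + (1.5)·(1.5) + (-3.5)·(-3.5)) / 3 = 29/3 = 9.6667

S is symmetric (S[j,i] = S[i,j]). Assembling:

S = [[7.3333, -0.3333, -1.3333],
 [-0.3333, 0.25, 0.5],
 [-1.3333, 0.5, 9.6667]]


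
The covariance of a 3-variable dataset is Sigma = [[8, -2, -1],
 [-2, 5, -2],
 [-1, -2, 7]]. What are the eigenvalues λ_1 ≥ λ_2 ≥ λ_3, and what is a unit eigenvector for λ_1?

Step 1 — characteristic polynomial p(λ) = det(λI - Sigma) = λ³ - tr·λ² + c_1·λ - det, where tr = trace, c_1 = sum of the principal 2×2 minors, det = det(Sigma):
  tr = 8 + 5 + 7 = 20,
  c_1 = (8·5 - (-2)²) + (8·7 - (-1)²) + (5·7 - (-2)²) = 36 + 55 + 31 = 122,
  det = 8·(5·7 - (-2)²) - (-2)·((-2)·7 - (-2)·(-1)) + (-1)·((-2)·(-2) - 5·(-1)) = 8·(31) - (-2)·(-16) + (-1)·(9) = 207.
  So p(λ) = λ³ - 20λ² + 122λ - 207.
Step 2 — look for an integer root (rational root theorem: any rational root is an integer divisor of 207). Testing λ = 9:
  p(9) = 729 - 1620 + 1098 - 207 = 0  ✓
  Dividing out (λ - 9): p(λ) = (λ - 9)(λ² - 11λ + 23).
Step 3 — remaining eigenvalues from the quadratic λ² - 11λ + 23 = 0:
  Δ = 11² - 4·23 = 121 - 92 = 29,  λ = (11 ± √29)/2 = (11 ± 5.3852)/2 ≈ 8.1926 or 2.8074.
  Sorted: λ_1 = 9,  λ_2 = 8.1926,  λ_3 = 2.8074  (check: sum = 20 = tr ✓).

Step 4 — unit eigenvector for λ_1 = 9: v spans the null space of (Sigma - λ_1 I), whose rows are
  r_1 = (-1, -2, -1),  r_2 = (-2, -4, -2),  r_3 = (-1, -2, -2).
  v is orthogonal to every row, so take v ∝ r_1 × r_3 = ((-2)·(-2) - (-1)·(-2), (-1)·(-1) - (-1)·(-2), (-1)·(-2) - (-2)·(-1)) = (2, -1, 0).
  Let u = (2, -1, 0).
  ||u|| = √((2)² + (-1)² + (0)²) = √(5) ≈ 2.2361,  v_1 = u/||u|| ≈ (0.8944, -0.4472, 0) (||v_1|| = 1).

λ_1 = 9,  λ_2 = 8.1926,  λ_3 = 2.8074;  v_1 ≈ (0.8944, -0.4472, 0)


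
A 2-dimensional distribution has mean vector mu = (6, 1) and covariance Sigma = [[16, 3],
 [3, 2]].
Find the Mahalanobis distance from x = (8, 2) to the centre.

Step 1 — centre the observation: (x - mu) = (2, 1).

Step 2 — invert Sigma. det(Sigma) = 16·2 - (3)² = 23.
  Sigma^{-1} = (1/det) · [[d, -b], [-b, a]] = [[0.087, -0.1304],
 [-0.1304, 0.6957]].

Step 3 — form the quadratic (x - mu)^T · Sigma^{-1} · (x - mu):
  Sigma^{-1} · (x - mu) = (0.0435, 0.4348).
  (x - mu)^T · [Sigma^{-1} · (x - mu)] = (2)·(0.0435) + (1)·(0.4348) = 0.5217.

Step 4 — take square root: d = √(0.5217) ≈ 0.7223.

d(x, mu) = √(0.5217) ≈ 0.7223


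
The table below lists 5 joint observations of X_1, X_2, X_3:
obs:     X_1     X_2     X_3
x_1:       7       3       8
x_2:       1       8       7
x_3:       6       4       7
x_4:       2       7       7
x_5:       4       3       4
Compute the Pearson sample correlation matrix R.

Step 1 — column means:
  mean(X_1) = (7 + 1 + 6 + 2 + 4) / 5 = 20/5 = 4
  mean(X_2) = (3 + 8 + 4 + 7 + 3) / 5 = 25/5 = 5
  mean(X_3) = (8 + 7 + 7 + 7 + 4) / 5 = 33/5 = 6.6

Step 2 — sample variances and covariances s[i,j] = (1/(n-1)) · Σ_k (x_{k,i} - mean_i) · (x_{k,j} - mean_j), with n-1 = 4:
  s[X_1,X_1] = ((3)·(3) + (-3)·(-3) + (2)·(2) + (-2)·(-2) + (0)·(0)) / 4 = 26/4 = 6.5
  s[X_1,X_2] = ((3)·(-2) + (-3)·(3) + (2)·(-1) + (-2)·(2) + (0)·(-2)) / 4 = -21/4 = -5.25
  s[X_1,X_3] = ((3)·(1.4) + (-3)·(0.4) + (2)·(0.4) + (-2)·(0.4) + (0)·(-2.6)) / 4 = 3/4 = 0.75
  s[X_2,X_2] = ((-2)·(-2) + (3)·(3) + (-1)·(-1) + (2)·(2) + (-2)·(-2)) / 4 = 22/4 = 5.5
  s[X_2,X_3] = ((-2)·(1.4) + (3)·(0.4) + (-1)·(0.4) + (2)·(0.4) + (-2)·(-2.6)) / 4 = 4/4 = 1
  s[X_3,X_3] = ((1.4)·(1.4) + (0.4)·(0.4) + (0.4)·(0.4) + (0.4)·(0.4) + (-2.6)·(-2.6)) / 4 = 9.2/4 = 2.3
  Sample standard deviations s_i = √(s[i,i]):
  s(X_1) = √(6.5) = 2.5495
  s(X_2) = √(5.5) = 2.3452
  s(X_3) = √(2.3) = 1.5166

Step 3 — r_{ij} = s_{ij} / (s_i · s_j):
  r[X_1,X_1] = 1 (diagonal).
  r[X_1,X_2] = -5.25 / (2.5495 · 2.3452) = -5.25 / 5.9791 = -0.8781
  r[X_1,X_3] = 0.75 / (2.5495 · 1.5166) = 0.75 / 3.8665 = 0.194
  r[X_2,X_2] = 1 (diagonal).
  r[X_2,X_3] = 1 / (2.3452 · 1.5166) = 1 / 3.5567 = 0.2812
  r[X_3,X_3] = 1 (diagonal).

R is symmetric with unit diagonal. Assembling:

R = [[1, -0.8781, 0.194],
 [-0.8781, 1, 0.2812],
 [0.194, 0.2812, 1]]


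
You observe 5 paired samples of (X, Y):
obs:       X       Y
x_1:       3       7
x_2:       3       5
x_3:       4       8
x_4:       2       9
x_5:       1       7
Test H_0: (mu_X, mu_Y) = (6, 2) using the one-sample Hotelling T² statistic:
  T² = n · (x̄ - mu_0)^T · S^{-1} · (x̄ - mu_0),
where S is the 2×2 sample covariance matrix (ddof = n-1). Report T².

Step 1 — sample mean vector:
  mean(X) = (3 + 3 + 4 + 2 + 1) / 5 = 13/5 = 2.6
  mean(Y) = (7 + 5 + 8 + 9 + 7) / 5 = 36/5 = 7.2
  x̄ = (2.6, 7.2),  deviation x̄ - mu_0 = (2.6, 7.2) - (6, 2) = (-3.4, 5.2).

Step 2 — sample covariance matrix, S[i,j] = (1/(n-1)) · Σ_k (x_{k,i} - mean_i) · (x_{k,j} - mean_j), divisor n-1 = 4:
  S[X,X] = ((0.4)·(0.4) + (0.4)·(0.4) + (1.4)·(1.4) + (-0.6)·(-0.6) + (-1.6)·(-1.6)) / 4 = 5.2/4 = 1.3
  S[X,Y] = ((0.4)·(-0.2) + (0.4)·(-2.2) + (1.4)·(0.8) + (-0.6)·(1.8) + (-1.6)·(-0.2)) / 4 = -0.6/4 = -0.15
  S[Y,Y] = ((-0.2)·(-0.2) + (-2.2)·(-2.2) + (0.8)·(0.8) + (1.8)·(1.8) + (-0.2)·(-0.2)) / 4 = 8.8/4 = 2.2
  S = [[1.3, -0.15],
 [-0.15, 2.2]].

Step 3 — invert S. det(S) = 1.3·2.2 - (-0.15)² = 2.8375.
  S^{-1} = (1/det) · [[d, -b], [-b, a]] = [[0.7753, 0.0529],
 [0.0529, 0.4581]].

Step 4 — quadratic form (x̄ - mu_0)^T · S^{-1} · (x̄ - mu_0):
  S^{-1} · (x̄ - mu_0) = (-2.3612, 2.2026),
  (x̄ - mu_0)^T · [...] = (-3.4)·(-2.3612) + (5.2)·(2.2026) = 19.4819.

Step 5 — scale by n: T² = 5 · 19.4819 = 97.4097.

T² ≈ 97.4097


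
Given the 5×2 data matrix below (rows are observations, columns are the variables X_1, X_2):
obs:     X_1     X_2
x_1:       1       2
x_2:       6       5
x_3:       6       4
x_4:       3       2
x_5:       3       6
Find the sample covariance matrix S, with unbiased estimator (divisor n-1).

Step 1 — column means:
  mean(X_1) = (1 + 6 + 6 + 3 + 3) / 5 = 19/5 = 3.8
  mean(X_2) = (2 + 5 + 4 + 2 + 6) / 5 = 19/5 = 3.8

Step 2 — sample covariance S[i,j] = (1/(n-1)) · Σ_k (x_{k,i} - mean_i) · (x_{k,j} - mean_j), with n-1 = 4.
  S[X_1,X_1] = ((-2.8)·(-2.8) + (2.2)·(2.2) + (2.2)·(2.2) + (-0.8)·(-0.8) + (-0.8)·(-0.8)) / 4 = 18.8/4 = 4.7
  S[X_1,X_2] = ((-2.8)·(-1.8) + (2.2)·(1.2) + (2.2)·(0.2) + (-0.8)·(-1.8) + (-0.8)·(2.2)) / 4 = 7.8/4 = 1.95
  S[X_2,X_2] = ((-1.8)·(-1.8) + (1.2)·(1.2) + (0.2)·(0.2) + (-1.8)·(-1.8) + (2.2)·(2.2)) / 4 = 12.8/4 = 3.2

S is symmetric (S[j,i] = S[i,j]). Assembling:

S = [[4.7, 1.95],
 [1.95, 3.2]]


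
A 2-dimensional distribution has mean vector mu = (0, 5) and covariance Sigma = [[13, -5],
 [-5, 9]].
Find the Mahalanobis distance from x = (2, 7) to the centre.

Step 1 — centre the observation: (x - mu) = (2, 2).

Step 2 — invert Sigma. det(Sigma) = 13·9 - (-5)² = 92.
  Sigma^{-1} = (1/det) · [[d, -b], [-b, a]] = [[0.0978, 0.0543],
 [0.0543, 0.1413]].

Step 3 — form the quadratic (x - mu)^T · Sigma^{-1} · (x - mu):
  Sigma^{-1} · (x - mu) = (0.3043, 0.3913).
  (x - mu)^T · [Sigma^{-1} · (x - mu)] = (2)·(0.3043) + (2)·(0.3913) = 1.3913.

Step 4 — take square root: d = √(1.3913) ≈ 1.1795.

d(x, mu) = √(1.3913) ≈ 1.1795


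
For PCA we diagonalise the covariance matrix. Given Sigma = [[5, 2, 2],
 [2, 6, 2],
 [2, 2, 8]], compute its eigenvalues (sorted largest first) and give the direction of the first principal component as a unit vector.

Step 1 — characteristic polynomial p(λ) = det(λI - Sigma) = λ³ - tr·λ² + c_1·λ - det, where tr = trace, c_1 = sum of the principal 2×2 minors, det = det(Sigma):
  tr = 5 + 6 + 8 = 19,
  c_1 = (5·6 - (2)²) + (5·8 - (2)²) + (6·8 - (2)²) = 26 + 36 + 44 = 106,
  det = 5·(6·8 - (2)²) - (2)·((2)·8 - (2)·(2)) + (2)·((2)·(2) - 6·(2)) = 5·(44) - (2)·(12) + (2)·(-8) = 180.
  So p(λ) = λ³ - 19λ² + 106λ - 180.
Step 2 — look for an integer root (rational root theorem: any rational root is an integer divisor of 180). Testing λ = 5:
  p(5) = 125 - 475 + 530 - 180 = 0  ✓
  Dividing out (λ - 5): p(λ) = (λ - 5)(λ² - 14λ + 36).
Step 3 — remaining eigenvalues from the quadratic λ² - 14λ + 36 = 0:
  Δ = 14² - 4·36 = 196 - 144 = 52,  λ = (14 ± √52)/2 = (14 ± 7.2111)/2 ≈ 10.6056 or 3.3944.
  Sorted: λ_1 = 10.6056,  λ_2 = 5,  λ_3 = 3.3944  (check: sum = 19 = tr ✓).

Step 4 — unit eigenvector for λ_1 ≈ 10.6056: v spans the null space of (Sigma - λ_1 I), whose rows are
  r_1 = (-5.6056, 2, 2),  r_2 = (2, -4.6056, 2),  r_3 = (2, 2, -2.6056).
  v is orthogonal to every row, so take v ∝ r_1 × r_2 = ((2)·(2) - (2)·(-4.6056), (2)·(2) - (-5.6056)·(2), (-5.6056)·(-4.6056) - (2)·(2)) ≈ (13.2111, 15.2111, 21.8167).
  Let u = (13.2111, 15.2111, 21.8167).
  ||u|| = √((13.2111)² + (15.2111)² + (21.8167)²) = √(881.8773) ≈ 29.6964,  v_1 = u/||u|| ≈ (0.4449, 0.5122, 0.7347) (||v_1|| = 1).

λ_1 = 10.6056,  λ_2 = 5,  λ_3 = 3.3944;  v_1 ≈ (0.4449, 0.5122, 0.7347)


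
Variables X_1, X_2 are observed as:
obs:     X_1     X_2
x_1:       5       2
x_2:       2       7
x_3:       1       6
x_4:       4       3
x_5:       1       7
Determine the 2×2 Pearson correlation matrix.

Step 1 — column means:
  mean(X_1) = (5 + 2 + 1 + 4 + 1) / 5 = 13/5 = 2.6
  mean(X_2) = (2 + 7 + 6 + 3 + 7) / 5 = 25/5 = 5

Step 2 — sample variances and covariances s[i,j] = (1/(n-1)) · Σ_k (x_{k,i} - mean_i) · (x_{k,j} - mean_j), with n-1 = 4:
  s[X_1,X_1] = ((2.4)·(2.4) + (-0.6)·(-0.6) + (-1.6)·(-1.6) + (1.4)·(1.4) + (-1.6)·(-1.6)) / 4 = 13.2/4 = 3.3
  s[X_1,X_2] = ((2.4)·(-3) + (-0.6)·(2) + (-1.6)·(1) + (1.4)·(-2) + (-1.6)·(2)) / 4 = -16/4 = -4
  s[X_2,X_2] = ((-3)·(-3) + (2)·(2) + (1)·(1) + (-2)·(-2) + (2)·(2)) / 4 = 22/4 = 5.5
  Sample standard deviations s_i = √(s[i,i]):
  s(X_1) = √(3.3) = 1.8166
  s(X_2) = √(5.5) = 2.3452

Step 3 — r_{ij} = s_{ij} / (s_i · s_j):
  r[X_1,X_1] = 1 (diagonal).
  r[X_1,X_2] = -4 / (1.8166 · 2.3452) = -4 / 4.2603 = -0.9389
  r[X_2,X_2] = 1 (diagonal).

R is symmetric with unit diagonal. Assembling:

R = [[1, -0.9389],
 [-0.9389, 1]]


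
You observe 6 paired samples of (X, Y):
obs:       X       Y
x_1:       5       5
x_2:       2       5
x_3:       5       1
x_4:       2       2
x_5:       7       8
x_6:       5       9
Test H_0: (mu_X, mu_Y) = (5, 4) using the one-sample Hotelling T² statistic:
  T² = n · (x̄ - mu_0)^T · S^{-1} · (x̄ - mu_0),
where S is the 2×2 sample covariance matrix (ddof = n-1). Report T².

Step 1 — sample mean vector:
  mean(X) = (5 + 2 + 5 + 2 + 7 + 5) / 6 = 26/6 = 4.3333
  mean(Y) = (5 + 5 + 1 + 2 + 8 + 9) / 6 = 30/6 = 5
  x̄ = (4.3333, 5),  deviation x̄ - mu_0 = (4.3333, 5) - (5, 4) = (-0.6667, 1).

Step 2 — sample covariance matrix, S[i,j] = (1/(n-1)) · Σ_k (x_{k,i} - mean_i) · (x_{k,j} - mean_j), divisor n-1 = 5:
  S[X,X] = ((0.6667)·(0.6667) + (-2.3333)·(-2.3333) + (0.6667)·(0.6667) + (-2.3333)·(-2.3333) + (2.6667)·(2.6667) + (0.6667)·(0.6667)) / 5 = 19.3333/5 = 3.8667
  S[X,Y] = ((0.6667)·(0) + (-2.3333)·(0) + (0.6667)·(-4) + (-2.3333)·(-3) + (2.6667)·(3) + (0.6667)·(4)) / 5 = 15/5 = 3
  S[Y,Y] = ((0)·(0) + (0)·(0) + (-4)·(-4) + (-3)·(-3) + (3)·(3) + (4)·(4)) / 5 = 50/5 = 10
  S = [[3.8667, 3],
 [3, 10]].

Step 3 — invert S. det(S) = 3.8667·10 - (3)² = 29.6667.
  S^{-1} = (1/det) · [[d, -b], [-b, a]] = [[0.3371, -0.1011],
 [-0.1011, 0.1303]].

Step 4 — quadratic form (x̄ - mu_0)^T · S^{-1} · (x̄ - mu_0):
  S^{-1} · (x̄ - mu_0) = (-0.3258, 0.1978),
  (x̄ - mu_0)^T · [...] = (-0.6667)·(-0.3258) + (1)·(0.1978) = 0.415.

Step 5 — scale by n: T² = 6 · 0.415 = 2.4899.

T² ≈ 2.4899


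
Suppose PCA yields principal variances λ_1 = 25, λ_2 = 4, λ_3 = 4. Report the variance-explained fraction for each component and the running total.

Step 1 — total variance = trace(Sigma) = Σ λ_i = 25 + 4 + 4 = 33.

Step 2 — fraction explained by component i = λ_i / Σ λ:
  PC1: 25/33 = 0.7576
  PC2: 4/33 = 0.1212
  PC3: 4/33 = 0.1212

Step 3 — cumulative fraction after k components = (λ_1 + ... + λ_k) / Σ λ:
  k = 1: 25/33 = 0.7576
  k = 2: (25 + 4)/33 = 29/33 = 0.8788
  k = 3: (25 + 4 + 4)/33 = 33/33 = 1

Summary (fraction, with percent):

explained: PC1 0.7576 (75.76%), PC2 0.1212 (12.12%), PC3 0.1212 (12.12%);  cumulative: 0.7576, 0.8788, 1


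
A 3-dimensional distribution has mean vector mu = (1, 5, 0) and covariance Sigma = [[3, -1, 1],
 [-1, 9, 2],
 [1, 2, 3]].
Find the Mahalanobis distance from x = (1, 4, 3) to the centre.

Step 1 — centre the observation: (x - mu) = (0, -1, 3).

Step 2 — invert Sigma (cofactor / det for 3×3, or solve directly):
  Sigma^{-1} = [[0.434, 0.0943, -0.2075],
 [0.0943, 0.1509, -0.1321],
 [-0.2075, -0.1321, 0.4906]].

Step 3 — form the quadratic (x - mu)^T · Sigma^{-1} · (x - mu):
  Sigma^{-1} · (x - mu) = (-0.717, -0.5472, 1.6038).
  (x - mu)^T · [Sigma^{-1} · (x - mu)] = (0)·(-0.717) + (-1)·(-0.5472) + (3)·(1.6038) = 5.3585.

Step 4 — take square root: d = √(5.3585) ≈ 2.3148.

d(x, mu) = √(5.3585) ≈ 2.3148


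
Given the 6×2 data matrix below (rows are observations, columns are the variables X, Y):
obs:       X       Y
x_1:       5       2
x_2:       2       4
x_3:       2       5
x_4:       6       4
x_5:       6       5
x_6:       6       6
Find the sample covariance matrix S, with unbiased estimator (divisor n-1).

Step 1 — column means:
  mean(X) = (5 + 2 + 2 + 6 + 6 + 6) / 6 = 27/6 = 4.5
  mean(Y) = (2 + 4 + 5 + 4 + 5 + 6) / 6 = 26/6 = 4.3333

Step 2 — sample covariance S[i,j] = (1/(n-1)) · Σ_k (x_{k,i} - mean_i) · (x_{k,j} - mean_j), with n-1 = 5.
  S[X,X] = ((0.5)·(0.5) + (-2.5)·(-2.5) + (-2.5)·(-2.5) + (1.5)·(1.5) + (1.5)·(1.5) + (1.5)·(1.5)) / 5 = 19.5/5 = 3.9
  S[X,Y] = ((0.5)·(-2.3333) + (-2.5)·(-0.3333) + (-2.5)·(0.6667) + (1.5)·(-0.3333) + (1.5)·(0.6667) + (1.5)·(1.6667)) / 5 = 1/5 = 0.2
  S[Y,Y] = ((-2.3333)·(-2.3333) + (-0.3333)·(-0.3333) + (0.6667)·(0.6667) + (-0.3333)·(-0.3333) + (0.6667)·(0.6667) + (1.6667)·(1.6667)) / 5 = 9.3333/5 = 1.8667

S is symmetric (S[j,i] = S[i,j]). Assembling:

S = [[3.9, 0.2],
 [0.2, 1.8667]]


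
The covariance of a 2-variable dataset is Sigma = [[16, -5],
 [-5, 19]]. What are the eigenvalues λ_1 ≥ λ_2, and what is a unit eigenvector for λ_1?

Step 1 — characteristic polynomial of 2×2 Sigma:
  det(Sigma - λI) = λ² - trace · λ + det = 0.
  trace = 16 + 19 = 35, det = 16·19 - (-5)² = 279.
Step 2 — discriminant:
  Δ = trace² - 4·det = 1225 - 1116 = 109.
Step 3 — eigenvalues:
  λ = (trace ± √Δ)/2 = (35 ± 10.4403)/2,
  λ_1 = 22.7202,  λ_2 = 12.2798.

Step 4 — unit eigenvector for λ_1: solve (Sigma - λ_1 I)v = 0. First row:
  (16 - 22.7202)·v_x + (-5)·v_y = 0, i.e. (-6.7202)·v_x + (-5)·v_y = 0,
  so v ∝ (b, λ_1 - a) = (-5, 6.7202); multiply by -1 so the first entry is positive: u = (5, -6.7202).
  ||u|| = √((5)² + (-6.7202)²) = √(70.1605) ≈ 8.3762,
  v_1 = u/||u|| ≈ (0.5969, -0.8023) (||v_1|| = 1).

λ_1 = 22.7202,  λ_2 = 12.2798;  v_1 ≈ (0.5969, -0.8023)


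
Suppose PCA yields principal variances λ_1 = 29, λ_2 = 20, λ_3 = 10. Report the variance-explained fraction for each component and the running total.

Step 1 — total variance = trace(Sigma) = Σ λ_i = 29 + 20 + 10 = 59.

Step 2 — fraction explained by component i = λ_i / Σ λ:
  PC1: 29/59 = 0.4915
  PC2: 20/59 = 0.339
  PC3: 10/59 = 0.1695

Step 3 — cumulative fraction after k components = (λ_1 + ... + λ_k) / Σ λ:
  k = 1: 29/59 = 0.4915
  k = 2: (29 + 20)/59 = 49/59 = 0.8305
  k = 3: (29 + 20 + 10)/59 = 59/59 = 1

Summary (fraction, with percent):

explained: PC1 0.4915 (49.15%), PC2 0.339 (33.9%), PC3 0.1695 (16.95%);  cumulative: 0.4915, 0.8305, 1


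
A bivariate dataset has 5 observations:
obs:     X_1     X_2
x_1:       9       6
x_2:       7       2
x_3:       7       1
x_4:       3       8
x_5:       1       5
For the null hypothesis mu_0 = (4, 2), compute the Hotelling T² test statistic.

Step 1 — sample mean vector:
  mean(X_1) = (9 + 7 + 7 + 3 + 1) / 5 = 27/5 = 5.4
  mean(X_2) = (6 + 2 + 1 + 8 + 5) / 5 = 22/5 = 4.4
  x̄ = (5.4, 4.4),  deviation x̄ - mu_0 = (5.4, 4.4) - (4, 2) = (1.4, 2.4).

Step 2 — sample covariance matrix, S[i,j] = (1/(n-1)) · Σ_k (x_{k,i} - mean_i) · (x_{k,j} - mean_j), divisor n-1 = 4:
  S[X_1,X_1] = ((3.6)·(3.6) + (1.6)·(1.6) + (1.6)·(1.6) + (-2.4)·(-2.4) + (-4.4)·(-4.4)) / 4 = 43.2/4 = 10.8
  S[X_1,X_2] = ((3.6)·(1.6) + (1.6)·(-2.4) + (1.6)·(-3.4) + (-2.4)·(3.6) + (-4.4)·(0.6)) / 4 = -14.8/4 = -3.7
  S[X_2,X_2] = ((1.6)·(1.6) + (-2.4)·(-2.4) + (-3.4)·(-3.4) + (3.6)·(3.6) + (0.6)·(0.6)) / 4 = 33.2/4 = 8.3
  S = [[10.8, -3.7],
 [-3.7, 8.3]].

Step 3 — invert S. det(S) = 10.8·8.3 - (-3.7)² = 75.95.
  S^{-1} = (1/det) · [[d, -b], [-b, a]] = [[0.1093, 0.0487],
 [0.0487, 0.1422]].

Step 4 — quadratic form (x̄ - mu_0)^T · S^{-1} · (x̄ - mu_0):
  S^{-1} · (x̄ - mu_0) = (0.2699, 0.4095),
  (x̄ - mu_0)^T · [...] = (1.4)·(0.2699) + (2.4)·(0.4095) = 1.3606.

Step 5 — scale by n: T² = 5 · 1.3606 = 6.8032.

T² ≈ 6.8032


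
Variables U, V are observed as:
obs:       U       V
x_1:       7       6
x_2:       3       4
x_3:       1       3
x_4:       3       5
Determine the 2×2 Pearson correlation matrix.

Step 1 — column means:
  mean(U) = (7 + 3 + 1 + 3) / 4 = 14/4 = 3.5
  mean(V) = (6 + 4 + 3 + 5) / 4 = 18/4 = 4.5

Step 2 — sample variances and covariances s[i,j] = (1/(n-1)) · Σ_k (x_{k,i} - mean_i) · (x_{k,j} - mean_j), with n-1 = 3:
  s[U,U] = ((3.5)·(3.5) + (-0.5)·(-0.5) + (-2.5)·(-2.5) + (-0.5)·(-0.5)) / 3 = 19/3 = 6.3333
  s[U,V] = ((3.5)·(1.5) + (-0.5)·(-0.5) + (-2.5)·(-1.5) + (-0.5)·(0.5)) / 3 = 9/3 = 3
  s[V,V] = ((1.5)·(1.5) + (-0.5)·(-0.5) + (-1.5)·(-1.5) + (0.5)·(0.5)) / 3 = 5/3 = 1.6667
  Sample standard deviations s_i = √(s[i,i]):
  s(U) = √(6.3333) = 2.5166
  s(V) = √(1.6667) = 1.291

Step 3 — r_{ij} = s_{ij} / (s_i · s_j):
  r[U,U] = 1 (diagonal).
  r[U,V] = 3 / (2.5166 · 1.291) = 3 / 3.2489 = 0.9234
  r[V,V] = 1 (diagonal).

R is symmetric with unit diagonal. Assembling:

R = [[1, 0.9234],
 [0.9234, 1]]


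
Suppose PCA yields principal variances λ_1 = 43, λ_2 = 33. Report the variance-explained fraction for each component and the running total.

Step 1 — total variance = trace(Sigma) = Σ λ_i = 43 + 33 = 76.

Step 2 — fraction explained by component i = λ_i / Σ λ:
  PC1: 43/76 = 0.5658
  PC2: 33/76 = 0.4342

Step 3 — cumulative fraction after k components = (λ_1 + ... + λ_k) / Σ λ:
  k = 1: 43/76 = 0.5658
  k = 2: (43 + 33)/76 = 76/76 = 1

Summary (fraction, with percent):

explained: PC1 0.5658 (56.58%), PC2 0.4342 (43.42%);  cumulative: 0.5658, 1


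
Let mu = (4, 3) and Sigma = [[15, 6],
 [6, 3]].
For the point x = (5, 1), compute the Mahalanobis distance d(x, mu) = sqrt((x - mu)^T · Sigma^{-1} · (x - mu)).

Step 1 — centre the observation: (x - mu) = (1, -2).

Step 2 — invert Sigma. det(Sigma) = 15·3 - (6)² = 9.
  Sigma^{-1} = (1/det) · [[d, -b], [-b, a]] = [[0.3333, -0.6667],
 [-0.6667, 1.6667]].

Step 3 — form the quadratic (x - mu)^T · Sigma^{-1} · (x - mu):
  Sigma^{-1} · (x - mu) = (1.6667, -4).
  (x - mu)^T · [Sigma^{-1} · (x - mu)] = (1)·(1.6667) + (-2)·(-4) = 9.6667.

Step 4 — take square root: d = √(9.6667) ≈ 3.1091.

d(x, mu) = √(9.6667) ≈ 3.1091


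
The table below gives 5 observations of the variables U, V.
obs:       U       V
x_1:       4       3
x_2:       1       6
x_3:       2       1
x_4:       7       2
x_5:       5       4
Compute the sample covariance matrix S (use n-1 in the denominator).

Step 1 — column means:
  mean(U) = (4 + 1 + 2 + 7 + 5) / 5 = 19/5 = 3.8
  mean(V) = (3 + 6 + 1 + 2 + 4) / 5 = 16/5 = 3.2

Step 2 — sample covariance S[i,j] = (1/(n-1)) · Σ_k (x_{k,i} - mean_i) · (x_{k,j} - mean_j), with n-1 = 4.
  S[U,U] = ((0.2)·(0.2) + (-2.8)·(-2.8) + (-1.8)·(-1.8) + (3.2)·(3.2) + (1.2)·(1.2)) / 4 = 22.8/4 = 5.7
  S[U,V] = ((0.2)·(-0.2) + (-2.8)·(2.8) + (-1.8)·(-2.2) + (3.2)·(-1.2) + (1.2)·(0.8)) / 4 = -6.8/4 = -1.7
  S[V,V] = ((-0.2)·(-0.2) + (2.8)·(2.8) + (-2.2)·(-2.2) + (-1.2)·(-1.2) + (0.8)·(0.8)) / 4 = 14.8/4 = 3.7

S is symmetric (S[j,i] = S[i,j]). Assembling:

S = [[5.7, -1.7],
 [-1.7, 3.7]]


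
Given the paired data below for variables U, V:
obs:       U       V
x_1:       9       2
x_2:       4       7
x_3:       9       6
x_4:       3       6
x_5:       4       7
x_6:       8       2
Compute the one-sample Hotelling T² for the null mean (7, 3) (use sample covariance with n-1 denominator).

Step 1 — sample mean vector:
  mean(U) = (9 + 4 + 9 + 3 + 4 + 8) / 6 = 37/6 = 6.1667
  mean(V) = (2 + 7 + 6 + 6 + 7 + 2) / 6 = 30/6 = 5
  x̄ = (6.1667, 5),  deviation x̄ - mu_0 = (6.1667, 5) - (7, 3) = (-0.8333, 2).

Step 2 — sample covariance matrix, S[i,j] = (1/(n-1)) · Σ_k (x_{k,i} - mean_i) · (x_{k,j} - mean_j), divisor n-1 = 5:
  S[U,U] = ((2.8333)·(2.8333) + (-2.1667)·(-2.1667) + (2.8333)·(2.8333) + (-3.1667)·(-3.1667) + (-2.1667)·(-2.1667) + (1.8333)·(1.8333)) / 5 = 38.8333/5 = 7.7667
  S[U,V] = ((2.8333)·(-3) + (-2.1667)·(2) + (2.8333)·(1) + (-3.1667)·(1) + (-2.1667)·(2) + (1.8333)·(-3)) / 5 = -23/5 = -4.6
  S[V,V] = ((-3)·(-3) + (2)·(2) + (1)·(1) + (1)·(1) + (2)·(2) + (-3)·(-3)) / 5 = 28/5 = 5.6
  S = [[7.7667, -4.6],
 [-4.6, 5.6]].

Step 3 — invert S. det(S) = 7.7667·5.6 - (-4.6)² = 22.3333.
  S^{-1} = (1/det) · [[d, -b], [-b, a]] = [[0.2507, 0.206],
 [0.206, 0.3478]].

Step 4 — quadratic form (x̄ - mu_0)^T · S^{-1} · (x̄ - mu_0):
  S^{-1} · (x̄ - mu_0) = (0.203, 0.5239),
  (x̄ - mu_0)^T · [...] = (-0.8333)·(0.203) + (2)·(0.5239) = 0.8786.

Step 5 — scale by n: T² = 6 · 0.8786 = 5.2716.

T² ≈ 5.2716


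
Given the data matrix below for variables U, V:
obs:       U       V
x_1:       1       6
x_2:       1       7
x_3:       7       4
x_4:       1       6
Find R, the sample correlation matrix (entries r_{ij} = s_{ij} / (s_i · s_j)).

Step 1 — column means:
  mean(U) = (1 + 1 + 7 + 1) / 4 = 10/4 = 2.5
  mean(V) = (6 + 7 + 4 + 6) / 4 = 23/4 = 5.75

Step 2 — sample variances and covariances s[i,j] = (1/(n-1)) · Σ_k (x_{k,i} - mean_i) · (x_{k,j} - mean_j), with n-1 = 3:
  s[U,U] = ((-1.5)·(-1.5) + (-1.5)·(-1.5) + (4.5)·(4.5) + (-1.5)·(-1.5)) / 3 = 27/3 = 9
  s[U,V] = ((-1.5)·(0.25) + (-1.5)·(1.25) + (4.5)·(-1.75) + (-1.5)·(0.25)) / 3 = -10.5/3 = -3.5
  s[V,V] = ((0.25)·(0.25) + (1.25)·(1.25) + (-1.75)·(-1.75) + (0.25)·(0.25)) / 3 = 4.75/3 = 1.5833
  Sample standard deviations s_i = √(s[i,i]):
  s(U) = √(9) = 3
  s(V) = √(1.5833) = 1.2583

Step 3 — r_{ij} = s_{ij} / (s_i · s_j):
  r[U,U] = 1 (diagonal).
  r[U,V] = -3.5 / (3 · 1.2583) = -3.5 / 3.7749 = -0.9272
  r[V,V] = 1 (diagonal).

R is symmetric with unit diagonal. Assembling:

R = [[1, -0.9272],
 [-0.9272, 1]]


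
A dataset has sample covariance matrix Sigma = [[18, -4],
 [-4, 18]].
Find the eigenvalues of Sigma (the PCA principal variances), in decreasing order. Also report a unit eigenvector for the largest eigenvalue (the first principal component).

Step 1 — characteristic polynomial of 2×2 Sigma:
  det(Sigma - λI) = λ² - trace · λ + det = 0.
  trace = 18 + 18 = 36, det = 18·18 - (-4)² = 308.
Step 2 — discriminant:
  Δ = trace² - 4·det = 1296 - 1232 = 64.
Step 3 — eigenvalues:
  λ = (trace ± √Δ)/2 = (36 ± 8)/2,
  λ_1 = 22,  λ_2 = 14.

Step 4 — unit eigenvector for λ_1: solve (Sigma - λ_1 I)v = 0. First row:
  (18 - 22)·v_x + (-4)·v_y = 0, i.e. (-4)·v_x + (-4)·v_y = 0,
  so v ∝ (b, λ_1 - a) = (-4, 4); multiply by -1 so the first entry is positive: u = (4, -4).
  ||u|| = √((4)² + (-4)²) = √(32) ≈ 5.6569,
  v_1 = u/||u|| ≈ (0.7071, -0.7071) (||v_1|| = 1).

λ_1 = 22,  λ_2 = 14;  v_1 ≈ (0.7071, -0.7071)


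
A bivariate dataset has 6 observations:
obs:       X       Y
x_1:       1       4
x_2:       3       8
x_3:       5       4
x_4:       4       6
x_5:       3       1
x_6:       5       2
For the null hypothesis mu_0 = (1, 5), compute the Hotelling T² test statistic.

Step 1 — sample mean vector:
  mean(X) = (1 + 3 + 5 + 4 + 3 + 5) / 6 = 21/6 = 3.5
  mean(Y) = (4 + 8 + 4 + 6 + 1 + 2) / 6 = 25/6 = 4.1667
  x̄ = (3.5, 4.1667),  deviation x̄ - mu_0 = (3.5, 4.1667) - (1, 5) = (2.5, -0.8333).

Step 2 — sample covariance matrix, S[i,j] = (1/(n-1)) · Σ_k (x_{k,i} - mean_i) · (x_{k,j} - mean_j), divisor n-1 = 5:
  S[X,X] = ((-2.5)·(-2.5) + (-0.5)·(-0.5) + (1.5)·(1.5) + (0.5)·(0.5) + (-0.5)·(-0.5) + (1.5)·(1.5)) / 5 = 11.5/5 = 2.3
  S[X,Y] = ((-2.5)·(-0.1667) + (-0.5)·(3.8333) + (1.5)·(-0.1667) + (0.5)·(1.8333) + (-0.5)·(-3.1667) + (1.5)·(-2.1667)) / 5 = -2.5/5 = -0.5
  S[Y,Y] = ((-0.1667)·(-0.1667) + (3.8333)·(3.8333) + (-0.1667)·(-0.1667) + (1.8333)·(1.8333) + (-3.1667)·(-3.1667) + (-2.1667)·(-2.1667)) / 5 = 32.8333/5 = 6.5667
  S = [[2.3, -0.5],
 [-0.5, 6.5667]].

Step 3 — invert S. det(S) = 2.3·6.5667 - (-0.5)² = 14.8533.
  S^{-1} = (1/det) · [[d, -b], [-b, a]] = [[0.4421, 0.0337],
 [0.0337, 0.1548]].

Step 4 — quadratic form (x̄ - mu_0)^T · S^{-1} · (x̄ - mu_0):
  S^{-1} · (x̄ - mu_0) = (1.0772, -0.0449),
  (x̄ - mu_0)^T · [...] = (2.5)·(1.0772) + (-0.8333)·(-0.0449) = 2.7304.

Step 5 — scale by n: T² = 6 · 2.7304 = 16.3824.

T² ≈ 16.3824
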